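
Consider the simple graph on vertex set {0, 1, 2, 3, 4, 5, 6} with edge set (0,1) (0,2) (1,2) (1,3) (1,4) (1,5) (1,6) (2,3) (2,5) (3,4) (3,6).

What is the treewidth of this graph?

2

A width-2 tree decomposition is:
Bags: B1 = {1, 2, 5}  B2 = {1, 2, 3}  B3 = {1, 3, 4}  B4 = {0, 1, 2}  B5 = {1, 3, 6}
Tree: B1–B2, B2–B3, B1–B4, B2–B5
The largest bag has 3 vertices, giving width 2; this decomposition certifies tw(G) ≤ 2. For the lower bound, the 3 vertices {0, 1, 2} are pairwise adjacent, and any tree decomposition puts a clique entirely inside one bag — forcing width ≥ 2. Hence tw(G) = 2 exactly.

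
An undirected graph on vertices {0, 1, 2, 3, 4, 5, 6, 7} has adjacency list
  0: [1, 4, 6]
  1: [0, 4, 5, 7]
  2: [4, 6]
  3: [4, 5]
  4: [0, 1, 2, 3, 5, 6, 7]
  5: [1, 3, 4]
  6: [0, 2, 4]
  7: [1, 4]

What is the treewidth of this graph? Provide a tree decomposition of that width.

Treewidth 2.
One optimal decomposition is:
Bags: B1 = {0, 1, 4}  B2 = {1, 4, 5}  B3 = {0, 4, 6}  B4 = {1, 4, 7}  B5 = {2, 4, 6}  B6 = {3, 4, 5}
Tree: B1–B2, B1–B3, B2–B4, B3–B5, B2–B6

The largest bag has 3 vertices, giving width 2; this decomposition certifies tw(G) ≤ 2. On the other hand G contains the 3-clique {0, 1, 4}. A clique must lie in a single bag of any decomposition, so no decomposition can have width below 2. Hence tw(G) = 2 exactly.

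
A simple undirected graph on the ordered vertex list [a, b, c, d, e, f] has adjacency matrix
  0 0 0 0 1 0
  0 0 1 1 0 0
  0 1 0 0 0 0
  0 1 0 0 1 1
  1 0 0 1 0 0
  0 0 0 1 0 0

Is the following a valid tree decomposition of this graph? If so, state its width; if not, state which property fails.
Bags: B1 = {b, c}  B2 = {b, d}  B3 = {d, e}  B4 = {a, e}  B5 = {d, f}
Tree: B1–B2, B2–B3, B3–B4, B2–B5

Every vertex of G appears in some bag (union = {a, b, c, d, e, f}); every edge is covered by a bag; and for each vertex v the set of bags containing v is connected in the bag tree. The decomposition is therefore valid. The largest bag has 2 vertices, so the width is 1.

Yes; width 1.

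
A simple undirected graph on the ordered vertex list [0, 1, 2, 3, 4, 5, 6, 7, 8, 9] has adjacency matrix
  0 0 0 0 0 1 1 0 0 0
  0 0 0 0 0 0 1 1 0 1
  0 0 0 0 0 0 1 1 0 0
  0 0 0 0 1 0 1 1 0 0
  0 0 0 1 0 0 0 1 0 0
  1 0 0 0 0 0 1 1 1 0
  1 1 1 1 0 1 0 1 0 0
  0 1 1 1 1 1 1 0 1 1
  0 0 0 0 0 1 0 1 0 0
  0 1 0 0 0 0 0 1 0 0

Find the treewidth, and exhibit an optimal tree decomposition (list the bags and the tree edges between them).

Treewidth 2.
One such decomposition:
Bags: B1 = {1, 6, 7}  B2 = {3, 6, 7}  B3 = {5, 6, 7}  B4 = {2, 6, 7}  B5 = {3, 4, 7}  B6 = {5, 7, 8}  B7 = {0, 5, 6}  B8 = {1, 7, 9}
Tree: B1–B2, B2–B3, B3–B4, B2–B5, B3–B6, B3–B7, B1–B8

Every bag has size at most 3, so the width is 3 − 1 = 2 and tw(G) ≤ 2. For the lower bound, the 3 vertices {0, 5, 6} are pairwise adjacent, and any tree decomposition puts a clique entirely inside one bag — forcing width ≥ 2. Hence tw(G) = 2 exactly.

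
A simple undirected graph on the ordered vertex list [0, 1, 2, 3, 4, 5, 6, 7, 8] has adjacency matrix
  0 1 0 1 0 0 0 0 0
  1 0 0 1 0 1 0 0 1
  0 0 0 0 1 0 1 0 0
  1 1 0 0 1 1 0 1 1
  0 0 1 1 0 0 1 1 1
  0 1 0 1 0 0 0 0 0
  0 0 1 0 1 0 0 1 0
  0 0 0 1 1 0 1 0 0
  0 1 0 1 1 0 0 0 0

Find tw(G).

2

A width-2 tree decomposition is:
Bags: B1 = {3, 4, 8}  B2 = {1, 3, 8}  B3 = {3, 4, 7}  B4 = {4, 6, 7}  B5 = {2, 4, 6}  B6 = {1, 3, 5}  B7 = {0, 1, 3}
Tree: B1–B2, B1–B3, B3–B4, B4–B5, B2–B6, B2–B7
Every bag has size at most 3, so the width is 3 − 1 = 2 and tw(G) ≤ 2. Conversely, {2, 4, 6} is a clique of size 3, and the vertices of any clique must share a bag in every tree decomposition; so some bag has ≥ 3 vertices and tw(G) ≥ 2. Hence tw(G) = 2 exactly.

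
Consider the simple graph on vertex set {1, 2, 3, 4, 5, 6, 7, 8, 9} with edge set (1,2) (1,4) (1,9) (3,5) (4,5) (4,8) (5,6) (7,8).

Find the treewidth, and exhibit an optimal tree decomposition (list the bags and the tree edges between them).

Every bag has size at most 2, so the width is 2 − 1 = 1 and tw(G) ≤ 1. Any graph with an edge has treewidth ≥ 1, and G has the edge 4–5. The upper and lower bounds meet at 1, so that is the treewidth.

Treewidth 1.
Bags: B1 = {4, 5}  B2 = {1, 4}  B3 = {4, 8}  B4 = {3, 5}  B5 = {1, 9}  B6 = {7, 8}  B7 = {5, 6}  B8 = {1, 2}
Tree: B1–B2, B1–B3, B1–B4, B2–B5, B3–B6, B4–B7, B5–B8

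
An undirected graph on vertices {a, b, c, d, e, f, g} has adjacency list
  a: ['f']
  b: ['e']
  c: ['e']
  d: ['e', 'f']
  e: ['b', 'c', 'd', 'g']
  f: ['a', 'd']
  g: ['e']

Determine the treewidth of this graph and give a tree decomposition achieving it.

Each bag holds 2 vertices, so the decomposition has width 1, which upper-bounds the treewidth. G has an edge, so its treewidth is at least 1. Hence tw(G) = 1 exactly.

Treewidth 1.
Bags: B1 = {d, e}  B2 = {d, f}  B3 = {b, e}  B4 = {a, f}  B5 = {c, e}  B6 = {e, g}
Tree: B1–B2, B1–B3, B2–B4, B1–B5, B3–B6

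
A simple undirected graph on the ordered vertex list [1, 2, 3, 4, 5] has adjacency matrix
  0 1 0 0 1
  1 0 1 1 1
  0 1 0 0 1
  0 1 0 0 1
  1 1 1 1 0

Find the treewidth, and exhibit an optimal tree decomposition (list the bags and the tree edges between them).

Each bag holds 3 vertices, so the decomposition has width 2, which upper-bounds the treewidth. On the other hand G contains the 3-clique {1, 2, 5}. A clique must lie in a single bag of any decomposition, so no decomposition can have width below 2. The upper and lower bounds meet at 2, so that is the treewidth.

Treewidth 2.
One optimal decomposition is:
Bags: B1 = {1, 2, 5}  B2 = {2, 3, 5}  B3 = {2, 4, 5}
Tree: B1–B2, B2–B3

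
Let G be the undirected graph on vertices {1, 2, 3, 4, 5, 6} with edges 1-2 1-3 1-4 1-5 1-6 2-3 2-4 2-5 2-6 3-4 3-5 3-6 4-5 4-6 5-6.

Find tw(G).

5

A width-5 tree decomposition is:
Bags: B1 = {1, 2, 3, 4, 5, 6}
Tree: (single bag)
With just one bag of size 6, the width is 6 − 1 = 5, so tw(G) ≤ 5. Conversely, {1, 2, 3, 4, 5, 6} is a clique of size 6, and the vertices of any clique must share a bag in every tree decomposition; so some bag has ≥ 6 vertices and tw(G) ≥ 5. Hence tw(G) = 5 exactly.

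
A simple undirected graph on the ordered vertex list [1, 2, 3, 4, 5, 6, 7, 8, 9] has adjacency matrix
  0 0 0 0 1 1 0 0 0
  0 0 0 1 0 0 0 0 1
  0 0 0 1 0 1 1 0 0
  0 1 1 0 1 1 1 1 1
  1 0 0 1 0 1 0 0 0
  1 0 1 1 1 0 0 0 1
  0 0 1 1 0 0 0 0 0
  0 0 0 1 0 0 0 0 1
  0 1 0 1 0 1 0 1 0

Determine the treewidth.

2

A width-2 tree decomposition is:
Bags: B1 = {3, 4, 6}  B2 = {3, 4, 7}  B3 = {4, 6, 9}  B4 = {2, 4, 9}  B5 = {4, 5, 6}  B6 = {4, 8, 9}  B7 = {1, 5, 6}
Tree: B1–B2, B1–B3, B3–B4, B1–B5, B3–B6, B5–B7
The largest bag has 3 vertices, giving width 2; this decomposition certifies tw(G) ≤ 2. Conversely, {1, 5, 6} is a clique of size 3, and the vertices of any clique must share a bag in every tree decomposition; so some bag has ≥ 3 vertices and tw(G) ≥ 2. The upper and lower bounds meet at 2, so that is the treewidth.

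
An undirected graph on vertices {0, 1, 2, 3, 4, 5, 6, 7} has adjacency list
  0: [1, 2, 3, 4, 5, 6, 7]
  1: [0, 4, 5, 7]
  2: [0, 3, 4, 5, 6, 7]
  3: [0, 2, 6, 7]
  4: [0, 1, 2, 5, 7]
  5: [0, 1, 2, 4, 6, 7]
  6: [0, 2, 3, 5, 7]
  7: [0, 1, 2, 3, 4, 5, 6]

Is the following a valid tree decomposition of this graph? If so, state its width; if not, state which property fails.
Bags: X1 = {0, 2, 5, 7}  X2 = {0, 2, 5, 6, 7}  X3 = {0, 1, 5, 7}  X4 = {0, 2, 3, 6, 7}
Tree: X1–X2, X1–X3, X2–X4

No — vertex 4 appears in no bag.

A tree decomposition must satisfy three properties: every vertex lies in some bag; for every edge, both endpoints lie together in some bag; and for every vertex, the bags containing it form a connected subtree. Here vertex 4 appears in no bag, so the decomposition is invalid.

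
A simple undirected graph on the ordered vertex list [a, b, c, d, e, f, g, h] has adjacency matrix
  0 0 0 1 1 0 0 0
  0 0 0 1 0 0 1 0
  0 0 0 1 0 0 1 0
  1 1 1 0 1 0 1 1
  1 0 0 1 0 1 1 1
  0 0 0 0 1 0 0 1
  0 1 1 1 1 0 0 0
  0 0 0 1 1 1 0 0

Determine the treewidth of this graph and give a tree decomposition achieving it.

Each bag holds 3 vertices, so the decomposition has width 2, which upper-bounds the treewidth. Conversely, {d, e, g} is a clique of size 3, and the vertices of any clique must share a bag in every tree decomposition; so some bag has ≥ 3 vertices and tw(G) ≥ 2. The upper and lower bounds meet at 2, so that is the treewidth.

Treewidth 2.
Bags: B1 = {d, e, g}  B2 = {c, d, g}  B3 = {a, d, e}  B4 = {b, d, g}  B5 = {d, e, h}  B6 = {e, f, h}
Tree: B1–B2, B1–B3, B2–B4, B1–B5, B5–B6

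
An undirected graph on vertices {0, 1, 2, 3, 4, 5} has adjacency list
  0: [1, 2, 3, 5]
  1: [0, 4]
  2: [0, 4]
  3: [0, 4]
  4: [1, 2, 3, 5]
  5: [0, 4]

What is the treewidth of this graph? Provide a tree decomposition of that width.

Every bag has size at most 3, so the width is 3 − 1 = 2 and tw(G) ≤ 2. The edges 5–4–1–0–5 form a cycle, so G is not a tree and its treewidth is at least 2. The upper and lower bounds meet at 2, so that is the treewidth.

Treewidth 2.
One such decomposition:
Bags: B1 = {0, 4, 5}  B2 = {0, 1, 4}  B3 = {0, 2, 4}  B4 = {0, 3, 4}
Tree: B1–B2, B2–B3, B3–B4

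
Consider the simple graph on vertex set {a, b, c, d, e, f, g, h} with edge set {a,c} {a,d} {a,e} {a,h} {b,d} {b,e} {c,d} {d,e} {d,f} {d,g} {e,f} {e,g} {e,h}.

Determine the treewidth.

2

A width-2 tree decomposition is:
Bags: B1 = {a, c, d}  B2 = {a, d, e}  B3 = {d, e, g}  B4 = {d, e, f}  B5 = {b, d, e}  B6 = {a, e, h}
Tree: B1–B2, B2–B3, B3–B4, B3–B5, B2–B6
Each bag holds 3 vertices, so the decomposition has width 2, which upper-bounds the treewidth. Conversely, {d, e, g} is a clique of size 3, and the vertices of any clique must share a bag in every tree decomposition; so some bag has ≥ 3 vertices and tw(G) ≥ 2. Hence tw(G) = 2 exactly.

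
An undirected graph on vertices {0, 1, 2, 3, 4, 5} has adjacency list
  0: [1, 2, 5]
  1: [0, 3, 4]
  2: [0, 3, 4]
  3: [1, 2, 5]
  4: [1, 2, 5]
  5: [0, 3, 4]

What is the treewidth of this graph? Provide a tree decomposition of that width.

Treewidth 3.
One optimal decomposition is:
Bags: B1 = {1, 2, 3, 5}  B2 = {0, 1, 2, 5}  B3 = {1, 2, 4, 5}
Tree: B1–B2, B2–B3

The largest bag has 4 vertices, giving width 3; this decomposition certifies tw(G) ≤ 3. For the lower bound: the 4 vertex sets {1,3}, {0,2}, {5}, {4} are disjoint, each induces a connected subgraph, and every pair is joined by at least one edge of G. Contracting each set to a single vertex therefore yields K_{4} as a minor, and since treewidth is minor-monotone, tw(G) ≥ tw(K_{4}) = 3. Combining the bounds, tw(G) = 3.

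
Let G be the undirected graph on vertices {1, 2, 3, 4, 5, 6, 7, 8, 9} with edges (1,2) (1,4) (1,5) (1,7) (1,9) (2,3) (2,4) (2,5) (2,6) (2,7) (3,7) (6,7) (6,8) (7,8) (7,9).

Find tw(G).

A width-2 tree decomposition is:
Bags: B1 = {2, 3, 7}  B2 = {1, 2, 7}  B3 = {1, 7, 9}  B4 = {1, 2, 4}  B5 = {2, 6, 7}  B6 = {6, 7, 8}  B7 = {1, 2, 5}
Tree: B1–B2, B2–B3, B2–B4, B2–B5, B5–B6, B4–B7
Every bag has size at most 3, so the width is 3 − 1 = 2 and tw(G) ≤ 2. Conversely, {6, 7, 8} is a clique of size 3, and the vertices of any clique must share a bag in every tree decomposition; so some bag has ≥ 3 vertices and tw(G) ≥ 2. Hence tw(G) = 2 exactly.

2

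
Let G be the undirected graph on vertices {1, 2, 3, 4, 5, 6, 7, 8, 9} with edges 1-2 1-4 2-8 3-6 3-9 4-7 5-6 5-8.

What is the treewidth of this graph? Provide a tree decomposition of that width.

Treewidth 1.
One optimal decomposition is:
Bags: B1 = {3, 9}  B2 = {3, 6}  B3 = {5, 6}  B4 = {5, 8}  B5 = {2, 8}  B6 = {1, 2}  B7 = {1, 4}  B8 = {4, 7}
Tree: B1–B2, B2–B3, B3–B4, B4–B5, B5–B6, B6–B7, B7–B8

Every bag has size at most 2, so the width is 2 − 1 = 1 and tw(G) ≤ 1. Any graph with an edge has treewidth ≥ 1, and G has the edge 9–3. Therefore the treewidth is 1.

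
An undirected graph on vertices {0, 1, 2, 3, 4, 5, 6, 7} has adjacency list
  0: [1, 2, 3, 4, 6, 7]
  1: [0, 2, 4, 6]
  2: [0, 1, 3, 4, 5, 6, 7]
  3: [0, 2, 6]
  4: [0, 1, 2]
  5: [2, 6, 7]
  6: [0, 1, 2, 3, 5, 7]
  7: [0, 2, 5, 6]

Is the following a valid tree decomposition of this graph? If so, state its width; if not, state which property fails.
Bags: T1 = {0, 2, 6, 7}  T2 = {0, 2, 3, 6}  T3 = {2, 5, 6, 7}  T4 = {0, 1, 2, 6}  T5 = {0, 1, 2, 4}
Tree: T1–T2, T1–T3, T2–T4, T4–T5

Yes; width 3.

Every vertex of G appears in some bag (union = {0, 1, 2, 3, 4, 5, 6, 7}); every edge is covered by a bag; and for each vertex v the set of bags containing v is connected in the bag tree. The decomposition is therefore valid. The largest bag has 4 vertices, so the width is 3.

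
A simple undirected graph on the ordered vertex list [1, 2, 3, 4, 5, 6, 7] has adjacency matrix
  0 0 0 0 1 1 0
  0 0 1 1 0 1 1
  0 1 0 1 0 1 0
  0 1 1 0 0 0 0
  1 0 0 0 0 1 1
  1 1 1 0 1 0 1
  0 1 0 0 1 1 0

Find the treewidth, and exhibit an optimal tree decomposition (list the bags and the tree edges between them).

Every bag has size at most 3, so the width is 3 − 1 = 2 and tw(G) ≤ 2. Conversely, {2, 3, 4} is a clique of size 3, and the vertices of any clique must share a bag in every tree decomposition; so some bag has ≥ 3 vertices and tw(G) ≥ 2. Combining the bounds, tw(G) = 2.

Treewidth 2.
One optimal decomposition is:
Bags: B1 = {2, 3, 6}  B2 = {2, 6, 7}  B3 = {5, 6, 7}  B4 = {1, 5, 6}  B5 = {2, 3, 4}
Tree: B1–B2, B2–B3, B3–B4, B1–B5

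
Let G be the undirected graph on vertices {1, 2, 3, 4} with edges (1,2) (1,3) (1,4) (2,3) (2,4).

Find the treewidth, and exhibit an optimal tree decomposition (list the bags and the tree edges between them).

Treewidth 2.
Bags: B1 = {1, 2, 3}  B2 = {1, 2, 4}
Tree: B1–B2

Each bag holds 3 vertices, so the decomposition has width 2, which upper-bounds the treewidth. On the other hand G contains the 3-clique {1, 2, 3}. A clique must lie in a single bag of any decomposition, so no decomposition can have width below 2. Therefore the treewidth is 2.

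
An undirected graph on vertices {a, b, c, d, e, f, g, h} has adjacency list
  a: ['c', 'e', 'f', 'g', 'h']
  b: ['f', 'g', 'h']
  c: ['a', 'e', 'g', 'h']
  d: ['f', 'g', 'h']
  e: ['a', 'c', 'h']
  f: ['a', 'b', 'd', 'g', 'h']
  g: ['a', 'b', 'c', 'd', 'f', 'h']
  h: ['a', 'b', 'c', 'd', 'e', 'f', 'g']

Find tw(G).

3

A width-3 tree decomposition is:
Bags: B1 = {b, f, g, h}  B2 = {a, f, g, h}  B3 = {a, c, g, h}  B4 = {a, c, e, h}  B5 = {d, f, g, h}
Tree: B1–B2, B2–B3, B3–B4, B1–B5
Every bag has size at most 4, so the width is 4 − 1 = 3 and tw(G) ≤ 3. For the lower bound, the 4 vertices {a, c, g, h} are pairwise adjacent, and any tree decomposition puts a clique entirely inside one bag — forcing width ≥ 3. Combining the bounds, tw(G) = 3.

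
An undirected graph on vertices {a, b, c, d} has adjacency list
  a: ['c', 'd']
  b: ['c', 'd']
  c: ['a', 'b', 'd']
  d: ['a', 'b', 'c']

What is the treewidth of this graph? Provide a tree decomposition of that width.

Treewidth 2.
One such decomposition:
Bags: B1 = {a, c, d}  B2 = {b, c, d}
Tree: B1–B2

The largest bag has 3 vertices, giving width 2; this decomposition certifies tw(G) ≤ 2. Conversely, {a, c, d} is a clique of size 3, and the vertices of any clique must share a bag in every tree decomposition; so some bag has ≥ 3 vertices and tw(G) ≥ 2. Therefore the treewidth is 2.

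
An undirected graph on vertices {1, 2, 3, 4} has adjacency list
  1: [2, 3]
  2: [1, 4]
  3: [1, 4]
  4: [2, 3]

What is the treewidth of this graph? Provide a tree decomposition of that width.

Every bag has size at most 3, so the width is 3 − 1 = 2 and tw(G) ≤ 2. For the lower bound, G contains the cycle 3–1–2–4–3, so G is not a forest; only forests have treewidth ≤ 1, hence tw(G) ≥ 2. The upper and lower bounds meet at 2, so that is the treewidth.

Treewidth 2.
One optimal decomposition is:
Bags: B1 = {1, 2, 3}  B2 = {2, 3, 4}
Tree: B1–B2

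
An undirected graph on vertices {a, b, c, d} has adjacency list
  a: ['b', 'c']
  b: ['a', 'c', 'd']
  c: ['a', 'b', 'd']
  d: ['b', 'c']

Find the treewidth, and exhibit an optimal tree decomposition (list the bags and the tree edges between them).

Every bag has size at most 3, so the width is 3 − 1 = 2 and tw(G) ≤ 2. On the other hand G contains the 3-clique {b, c, d}. A clique must lie in a single bag of any decomposition, so no decomposition can have width below 2. The upper and lower bounds meet at 2, so that is the treewidth.

Treewidth 2.
One optimal decomposition is:
Bags: B1 = {a, b, c}  B2 = {b, c, d}
Tree: B1–B2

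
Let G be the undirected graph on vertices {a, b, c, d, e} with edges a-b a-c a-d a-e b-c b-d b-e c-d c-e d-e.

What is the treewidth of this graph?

4

A width-4 tree decomposition is:
Bags: B1 = {a, b, c, d, e}
Tree: (single bag)
A single bag containing all 5 vertices is trivially a valid decomposition of width 4. Conversely, {a, b, c, d, e} is a clique of size 5, and the vertices of any clique must share a bag in every tree decomposition; so some bag has ≥ 5 vertices and tw(G) ≥ 4. Therefore the treewidth is 4.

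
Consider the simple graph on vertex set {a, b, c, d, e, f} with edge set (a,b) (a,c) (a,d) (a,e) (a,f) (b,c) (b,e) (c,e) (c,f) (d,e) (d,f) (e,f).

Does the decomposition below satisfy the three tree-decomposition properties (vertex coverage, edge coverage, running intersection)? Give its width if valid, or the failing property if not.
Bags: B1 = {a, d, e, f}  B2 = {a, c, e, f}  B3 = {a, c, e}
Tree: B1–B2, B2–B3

A tree decomposition must satisfy three properties: every vertex lies in some bag; for every edge, both endpoints lie together in some bag; and for every vertex, the bags containing it form a connected subtree. Here vertex b appears in no bag, so the decomposition is invalid.

No — vertex b appears in no bag.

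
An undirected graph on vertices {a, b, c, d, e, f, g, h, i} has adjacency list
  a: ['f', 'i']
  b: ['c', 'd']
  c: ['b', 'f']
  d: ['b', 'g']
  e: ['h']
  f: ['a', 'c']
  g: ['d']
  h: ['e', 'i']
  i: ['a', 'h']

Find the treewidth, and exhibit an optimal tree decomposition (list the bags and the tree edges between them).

Treewidth 1.
Bags: B1 = {d, g}  B2 = {b, d}  B3 = {b, c}  B4 = {c, f}  B5 = {a, f}  B6 = {a, i}  B7 = {h, i}  B8 = {e, h}
Tree: B1–B2, B2–B3, B3–B4, B4–B5, B5–B6, B6–B7, B7–B8

Each bag holds 2 vertices, so the decomposition has width 1, which upper-bounds the treewidth. Since G has at least one edge (e.g. g–d), it is not an edgeless graph, so tw(G) ≥ 1. The upper and lower bounds meet at 1, so that is the treewidth.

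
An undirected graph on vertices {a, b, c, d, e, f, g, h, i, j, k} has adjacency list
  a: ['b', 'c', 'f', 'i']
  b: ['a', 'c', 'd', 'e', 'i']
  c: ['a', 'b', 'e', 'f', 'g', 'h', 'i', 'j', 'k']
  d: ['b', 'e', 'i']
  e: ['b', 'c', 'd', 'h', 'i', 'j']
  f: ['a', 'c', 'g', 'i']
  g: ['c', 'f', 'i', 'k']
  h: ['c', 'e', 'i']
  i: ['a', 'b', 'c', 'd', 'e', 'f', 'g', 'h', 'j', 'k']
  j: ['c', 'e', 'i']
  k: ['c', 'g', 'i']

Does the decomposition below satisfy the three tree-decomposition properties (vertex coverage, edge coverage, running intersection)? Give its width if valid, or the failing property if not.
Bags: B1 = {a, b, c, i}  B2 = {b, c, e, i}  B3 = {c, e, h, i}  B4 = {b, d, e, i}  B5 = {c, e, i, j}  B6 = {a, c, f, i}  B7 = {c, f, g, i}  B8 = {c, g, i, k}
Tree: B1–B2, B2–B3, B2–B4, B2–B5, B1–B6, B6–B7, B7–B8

Yes; width 3.

Vertex coverage: the bags together contain {a, b, c, d, e, f, g, h, i, j, k}, the full vertex set. Edge coverage: each edge of G has both endpoints in at least one bag. Running intersection: for every vertex, the bags containing it form a connected subtree. All three properties hold, so this is a valid tree decomposition of width max|bag| − 1 = 3, and hence tw(G) ≤ 3.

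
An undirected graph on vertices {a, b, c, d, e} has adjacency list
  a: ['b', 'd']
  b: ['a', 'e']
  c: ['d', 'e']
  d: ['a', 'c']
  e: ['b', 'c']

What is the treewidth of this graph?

A width-2 tree decomposition is:
Bags: B1 = {a, c, d}  B2 = {a, b, c}  B3 = {b, c, e}
Tree: B1–B2, B2–B3
The largest bag has 3 vertices, giving width 2; this decomposition certifies tw(G) ≤ 2. Since c–d–a–b–e–c is a cycle in G, G is not acyclic. Forests are exactly the graphs of treewidth ≤ 1, so tw(G) ≥ 2. Hence tw(G) = 2 exactly.

2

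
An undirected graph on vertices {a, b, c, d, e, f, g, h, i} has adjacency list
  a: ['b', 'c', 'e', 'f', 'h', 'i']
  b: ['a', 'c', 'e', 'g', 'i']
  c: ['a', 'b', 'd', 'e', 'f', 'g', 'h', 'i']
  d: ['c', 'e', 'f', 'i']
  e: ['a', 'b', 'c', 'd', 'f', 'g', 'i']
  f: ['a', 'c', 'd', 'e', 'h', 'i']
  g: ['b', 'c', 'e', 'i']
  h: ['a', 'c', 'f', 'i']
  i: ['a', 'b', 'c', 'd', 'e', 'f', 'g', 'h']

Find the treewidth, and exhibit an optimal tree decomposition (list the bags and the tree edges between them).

Treewidth 4.
Bags: B1 = {a, c, e, f, i}  B2 = {a, b, c, e, i}  B3 = {c, d, e, f, i}  B4 = {b, c, e, g, i}  B5 = {a, c, f, h, i}
Tree: B1–B2, B1–B3, B2–B4, B1–B5

Each bag holds 5 vertices, so the decomposition has width 4, which upper-bounds the treewidth. Conversely, {b, c, e, g, i} is a clique of size 5, and the vertices of any clique must share a bag in every tree decomposition; so some bag has ≥ 5 vertices and tw(G) ≥ 4. Combining the bounds, tw(G) = 4.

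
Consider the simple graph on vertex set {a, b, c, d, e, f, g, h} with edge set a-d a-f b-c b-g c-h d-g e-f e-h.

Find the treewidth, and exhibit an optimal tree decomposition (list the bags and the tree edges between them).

Each bag holds 3 vertices, so the decomposition has width 2, which upper-bounds the treewidth. The edges e–f–a–d–g–b–c–h–e form a cycle, so G is not a tree and its treewidth is at least 2. The upper and lower bounds meet at 2, so that is the treewidth.

Treewidth 2.
One such decomposition:
Bags: B1 = {a, e, f}  B2 = {a, d, e}  B3 = {d, e, g}  B4 = {b, e, g}  B5 = {b, c, e}  B6 = {c, e, h}
Tree: B1–B2, B2–B3, B3–B4, B4–B5, B5–B6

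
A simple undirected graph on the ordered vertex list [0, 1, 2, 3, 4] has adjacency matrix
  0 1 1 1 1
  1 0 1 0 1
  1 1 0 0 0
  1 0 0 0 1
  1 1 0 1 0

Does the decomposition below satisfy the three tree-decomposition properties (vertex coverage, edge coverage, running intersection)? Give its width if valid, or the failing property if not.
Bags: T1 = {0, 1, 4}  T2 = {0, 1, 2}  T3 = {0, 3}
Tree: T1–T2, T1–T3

No — edge (4,3) lies in no bag.

A tree decomposition must satisfy three properties: every vertex lies in some bag; for every edge, both endpoints lie together in some bag; and for every vertex, the bags containing it form a connected subtree. Here edge (4,3) lies in no bag, so the decomposition is invalid.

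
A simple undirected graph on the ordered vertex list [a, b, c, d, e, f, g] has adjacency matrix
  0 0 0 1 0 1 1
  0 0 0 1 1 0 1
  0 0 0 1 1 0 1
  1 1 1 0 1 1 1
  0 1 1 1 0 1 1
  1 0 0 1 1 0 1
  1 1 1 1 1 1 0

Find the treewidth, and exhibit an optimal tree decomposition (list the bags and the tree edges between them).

Every bag has size at most 4, so the width is 4 − 1 = 3 and tw(G) ≤ 3. On the other hand G contains the 4-clique {c, d, e, g}. A clique must lie in a single bag of any decomposition, so no decomposition can have width below 3. Combining the bounds, tw(G) = 3.

Treewidth 3.
Bags: B1 = {c, d, e, g}  B2 = {b, d, e, g}  B3 = {d, e, f, g}  B4 = {a, d, f, g}
Tree: B1–B2, B1–B3, B3–B4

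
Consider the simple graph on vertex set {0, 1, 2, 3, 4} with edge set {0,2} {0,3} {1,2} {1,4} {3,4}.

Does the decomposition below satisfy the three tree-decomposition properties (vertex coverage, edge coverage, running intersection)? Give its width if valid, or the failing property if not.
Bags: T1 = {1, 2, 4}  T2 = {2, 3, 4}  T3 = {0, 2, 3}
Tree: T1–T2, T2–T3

Every vertex of G appears in some bag (union = {0, 1, 2, 3, 4}); every edge is covered by a bag; and for each vertex v the set of bags containing v is connected in the bag tree. The decomposition is therefore valid. The largest bag has 3 vertices, so the width is 2.

Yes; width 2.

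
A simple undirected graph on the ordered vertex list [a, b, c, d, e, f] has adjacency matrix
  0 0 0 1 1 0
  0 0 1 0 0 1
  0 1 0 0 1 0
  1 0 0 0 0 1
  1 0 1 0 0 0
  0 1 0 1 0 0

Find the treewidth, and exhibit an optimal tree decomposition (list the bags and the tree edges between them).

The largest bag has 3 vertices, giving width 2; this decomposition certifies tw(G) ≤ 2. Since d–f–b–c–e–a–d is a cycle in G, G is not acyclic. Forests are exactly the graphs of treewidth ≤ 1, so tw(G) ≥ 2. Therefore the treewidth is 2.

Treewidth 2.
One such decomposition:
Bags: B1 = {b, d, f}  B2 = {b, c, d}  B3 = {c, d, e}  B4 = {a, d, e}
Tree: B1–B2, B2–B3, B3–B4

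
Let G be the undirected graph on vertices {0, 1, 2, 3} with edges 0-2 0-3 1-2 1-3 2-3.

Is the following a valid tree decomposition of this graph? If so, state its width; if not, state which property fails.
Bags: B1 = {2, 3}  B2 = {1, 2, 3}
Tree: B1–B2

No — vertex 0 appears in no bag.

A tree decomposition must satisfy three properties: every vertex lies in some bag; for every edge, both endpoints lie together in some bag; and for every vertex, the bags containing it form a connected subtree. Here vertex 0 appears in no bag, so the decomposition is invalid.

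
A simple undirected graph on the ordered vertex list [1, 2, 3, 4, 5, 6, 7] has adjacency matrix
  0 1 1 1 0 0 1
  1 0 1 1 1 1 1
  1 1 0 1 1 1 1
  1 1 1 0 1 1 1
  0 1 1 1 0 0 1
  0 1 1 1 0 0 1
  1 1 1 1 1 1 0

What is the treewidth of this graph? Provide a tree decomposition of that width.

Every bag has size at most 5, so the width is 5 − 1 = 4 and tw(G) ≤ 4. For the lower bound, the 5 vertices {1, 2, 3, 4, 7} are pairwise adjacent, and any tree decomposition puts a clique entirely inside one bag — forcing width ≥ 4. Therefore the treewidth is 4.

Treewidth 4.
One such decomposition:
Bags: B1 = {2, 3, 4, 5, 7}  B2 = {2, 3, 4, 6, 7}  B3 = {1, 2, 3, 4, 7}
Tree: B1–B2, B1–B3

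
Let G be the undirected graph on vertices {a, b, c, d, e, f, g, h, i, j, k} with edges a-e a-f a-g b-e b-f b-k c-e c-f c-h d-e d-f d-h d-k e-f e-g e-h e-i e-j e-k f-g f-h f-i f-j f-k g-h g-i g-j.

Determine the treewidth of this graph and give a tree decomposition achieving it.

The largest bag has 4 vertices, giving width 3; this decomposition certifies tw(G) ≤ 3. On the other hand G contains the 4-clique {d, e, f, h}. A clique must lie in a single bag of any decomposition, so no decomposition can have width below 3. The upper and lower bounds meet at 3, so that is the treewidth.

Treewidth 3.
Bags: B1 = {e, f, g, h}  B2 = {c, e, f, h}  B3 = {a, e, f, g}  B4 = {d, e, f, h}  B5 = {e, f, g, j}  B6 = {e, f, g, i}  B7 = {d, e, f, k}  B8 = {b, e, f, k}
Tree: B1–B2, B1–B3, B2–B4, B1–B5, B3–B6, B4–B7, B7–B8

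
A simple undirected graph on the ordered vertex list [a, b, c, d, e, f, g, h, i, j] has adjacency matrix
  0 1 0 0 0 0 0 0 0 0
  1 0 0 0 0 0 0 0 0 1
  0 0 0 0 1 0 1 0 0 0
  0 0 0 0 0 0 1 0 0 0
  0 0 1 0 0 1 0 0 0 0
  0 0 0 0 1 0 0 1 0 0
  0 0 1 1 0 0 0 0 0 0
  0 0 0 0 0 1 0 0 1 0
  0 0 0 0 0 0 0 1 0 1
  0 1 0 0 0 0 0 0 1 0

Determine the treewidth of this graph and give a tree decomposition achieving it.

Every bag has size at most 2, so the width is 2 − 1 = 1 and tw(G) ≤ 1. Any graph with an edge has treewidth ≥ 1, and G has the edge d–g. Combining the bounds, tw(G) = 1.

Treewidth 1.
One such decomposition:
Bags: B1 = {d, g}  B2 = {c, g}  B3 = {c, e}  B4 = {e, f}  B5 = {f, h}  B6 = {h, i}  B7 = {i, j}  B8 = {b, j}  B9 = {a, b}
Tree: B1–B2, B2–B3, B3–B4, B4–B5, B5–B6, B6–B7, B7–B8, B8–B9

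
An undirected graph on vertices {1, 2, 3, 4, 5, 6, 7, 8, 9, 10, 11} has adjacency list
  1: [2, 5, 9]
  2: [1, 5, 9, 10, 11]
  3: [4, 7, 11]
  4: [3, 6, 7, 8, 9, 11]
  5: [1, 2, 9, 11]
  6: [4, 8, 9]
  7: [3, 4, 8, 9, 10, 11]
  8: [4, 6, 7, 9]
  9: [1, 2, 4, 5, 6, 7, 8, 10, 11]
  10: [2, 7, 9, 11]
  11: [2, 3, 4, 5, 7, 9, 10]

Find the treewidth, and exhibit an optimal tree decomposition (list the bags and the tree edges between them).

Every bag has size at most 4, so the width is 4 − 1 = 3 and tw(G) ≤ 3. On the other hand G contains the 4-clique {4, 6, 8, 9}. A clique must lie in a single bag of any decomposition, so no decomposition can have width below 3. The upper and lower bounds meet at 3, so that is the treewidth.

Treewidth 3.
One such decomposition:
Bags: B1 = {4, 7, 8, 9}  B2 = {4, 7, 9, 11}  B3 = {7, 9, 10, 11}  B4 = {2, 9, 10, 11}  B5 = {2, 5, 9, 11}  B6 = {3, 4, 7, 11}  B7 = {4, 6, 8, 9}  B8 = {1, 2, 5, 9}
Tree: B1–B2, B2–B3, B3–B4, B4–B5, B2–B6, B1–B7, B5–B8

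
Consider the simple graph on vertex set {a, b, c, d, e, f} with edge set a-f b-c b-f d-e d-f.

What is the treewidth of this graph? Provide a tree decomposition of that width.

Every bag has size at most 2, so the width is 2 − 1 = 1 and tw(G) ≤ 1. Since G has at least one edge (e.g. b–f), it is not an edgeless graph, so tw(G) ≥ 1. Therefore the treewidth is 1.

Treewidth 1.
Bags: B1 = {b, f}  B2 = {d, f}  B3 = {d, e}  B4 = {b, c}  B5 = {a, f}
Tree: B1–B2, B2–B3, B1–B4, B2–B5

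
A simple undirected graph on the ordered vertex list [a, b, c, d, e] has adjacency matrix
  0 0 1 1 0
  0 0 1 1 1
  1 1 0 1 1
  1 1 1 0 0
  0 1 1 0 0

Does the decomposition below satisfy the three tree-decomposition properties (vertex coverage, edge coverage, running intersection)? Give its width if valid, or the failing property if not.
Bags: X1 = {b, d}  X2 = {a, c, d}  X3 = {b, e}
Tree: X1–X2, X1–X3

No — edge (c,b) lies in no bag.

A tree decomposition must satisfy three properties: every vertex lies in some bag; for every edge, both endpoints lie together in some bag; and for every vertex, the bags containing it form a connected subtree. Here edge (c,b) lies in no bag, so the decomposition is invalid.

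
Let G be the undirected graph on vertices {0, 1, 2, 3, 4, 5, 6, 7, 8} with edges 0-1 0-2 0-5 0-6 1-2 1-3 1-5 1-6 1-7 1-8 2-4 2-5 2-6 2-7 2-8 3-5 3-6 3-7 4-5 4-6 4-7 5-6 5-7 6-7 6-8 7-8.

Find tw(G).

A width-4 tree decomposition is:
Bags: B1 = {2, 4, 5, 6, 7}  B2 = {1, 2, 5, 6, 7}  B3 = {1, 3, 5, 6, 7}  B4 = {1, 2, 6, 7, 8}  B5 = {0, 1, 2, 5, 6}
Tree: B1–B2, B2–B3, B2–B4, B2–B5
Each bag holds 5 vertices, so the decomposition has width 4, which upper-bounds the treewidth. Conversely, {1, 2, 6, 7, 8} is a clique of size 5, and the vertices of any clique must share a bag in every tree decomposition; so some bag has ≥ 5 vertices and tw(G) ≥ 4. Therefore the treewidth is 4.

4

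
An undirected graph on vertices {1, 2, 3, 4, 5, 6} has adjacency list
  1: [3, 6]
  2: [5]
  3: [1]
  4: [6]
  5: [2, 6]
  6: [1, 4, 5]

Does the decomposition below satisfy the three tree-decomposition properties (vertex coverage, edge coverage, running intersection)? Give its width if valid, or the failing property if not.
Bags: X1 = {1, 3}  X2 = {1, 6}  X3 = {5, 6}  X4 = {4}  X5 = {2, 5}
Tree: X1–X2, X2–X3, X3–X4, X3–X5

No — edge (6,4) lies in no bag.

A tree decomposition must satisfy three properties: every vertex lies in some bag; for every edge, both endpoints lie together in some bag; and for every vertex, the bags containing it form a connected subtree. Here edge (6,4) lies in no bag, so the decomposition is invalid.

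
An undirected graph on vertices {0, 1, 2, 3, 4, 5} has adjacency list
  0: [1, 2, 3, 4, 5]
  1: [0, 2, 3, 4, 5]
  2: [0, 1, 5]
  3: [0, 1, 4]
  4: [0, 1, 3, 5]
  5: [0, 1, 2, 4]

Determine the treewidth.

A width-3 tree decomposition is:
Bags: B1 = {0, 1, 2, 5}  B2 = {0, 1, 4, 5}  B3 = {0, 1, 3, 4}
Tree: B1–B2, B2–B3
Each bag holds 4 vertices, so the decomposition has width 3, which upper-bounds the treewidth. For the lower bound, the 4 vertices {0, 1, 2, 5} are pairwise adjacent, and any tree decomposition puts a clique entirely inside one bag — forcing width ≥ 3. Combining the bounds, tw(G) = 3.

3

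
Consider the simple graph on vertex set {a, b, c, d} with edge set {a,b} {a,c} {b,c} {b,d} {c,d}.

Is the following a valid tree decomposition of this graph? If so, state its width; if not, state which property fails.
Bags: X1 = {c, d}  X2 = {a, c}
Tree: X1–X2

A tree decomposition must satisfy three properties: every vertex lies in some bag; for every edge, both endpoints lie together in some bag; and for every vertex, the bags containing it form a connected subtree. Here vertex b appears in no bag, so the decomposition is invalid.

No — vertex b appears in no bag.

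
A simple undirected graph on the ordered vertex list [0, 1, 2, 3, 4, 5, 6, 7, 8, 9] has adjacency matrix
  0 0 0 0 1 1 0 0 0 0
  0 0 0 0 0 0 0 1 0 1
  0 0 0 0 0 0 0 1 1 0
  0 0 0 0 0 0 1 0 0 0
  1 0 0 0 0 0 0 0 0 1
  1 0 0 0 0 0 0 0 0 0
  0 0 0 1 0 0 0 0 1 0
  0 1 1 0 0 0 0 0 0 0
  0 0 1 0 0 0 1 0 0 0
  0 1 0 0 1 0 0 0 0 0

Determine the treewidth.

1

A width-1 tree decomposition is:
Bags: B1 = {3, 6}  B2 = {6, 8}  B3 = {2, 8}  B4 = {2, 7}  B5 = {1, 7}  B6 = {1, 9}  B7 = {4, 9}  B8 = {0, 4}  B9 = {0, 5}
Tree: B1–B2, B2–B3, B3–B4, B4–B5, B5–B6, B6–B7, B7–B8, B8–B9
The largest bag has 2 vertices, giving width 1; this decomposition certifies tw(G) ≤ 1. G has an edge, so its treewidth is at least 1. Hence tw(G) = 1 exactly.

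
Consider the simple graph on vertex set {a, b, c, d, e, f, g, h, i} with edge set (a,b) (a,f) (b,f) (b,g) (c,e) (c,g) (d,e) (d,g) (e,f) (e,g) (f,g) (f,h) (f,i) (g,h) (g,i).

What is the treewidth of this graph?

A width-2 tree decomposition is:
Bags: B1 = {b, f, g}  B2 = {f, g, h}  B3 = {f, g, i}  B4 = {a, b, f}  B5 = {e, f, g}  B6 = {d, e, g}  B7 = {c, e, g}
Tree: B1–B2, B2–B3, B1–B4, B1–B5, B5–B6, B6–B7
The largest bag has 3 vertices, giving width 2; this decomposition certifies tw(G) ≤ 2. For the lower bound, the 3 vertices {d, e, g} are pairwise adjacent, and any tree decomposition puts a clique entirely inside one bag — forcing width ≥ 2. Therefore the treewidth is 2.

2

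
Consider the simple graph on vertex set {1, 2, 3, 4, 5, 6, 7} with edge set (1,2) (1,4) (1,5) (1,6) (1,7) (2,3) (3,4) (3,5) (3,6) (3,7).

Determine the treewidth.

A width-2 tree decomposition is:
Bags: B1 = {1, 3, 5}  B2 = {1, 3, 7}  B3 = {1, 2, 3}  B4 = {1, 3, 6}  B5 = {1, 3, 4}
Tree: B1–B2, B2–B3, B3–B4, B4–B5
Each bag holds 3 vertices, so the decomposition has width 2, which upper-bounds the treewidth. The edges 3–5–1–7–3 form a cycle, so G is not a tree and its treewidth is at least 2. Therefore the treewidth is 2.

2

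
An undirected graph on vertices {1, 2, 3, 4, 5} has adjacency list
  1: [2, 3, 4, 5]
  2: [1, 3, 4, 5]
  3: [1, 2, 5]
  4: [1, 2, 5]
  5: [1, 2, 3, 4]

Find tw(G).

3

A width-3 tree decomposition is:
Bags: B1 = {1, 2, 3, 5}  B2 = {1, 2, 4, 5}
Tree: B1–B2
Every bag has size at most 4, so the width is 4 − 1 = 3 and tw(G) ≤ 3. Conversely, {1, 2, 3, 5} is a clique of size 4, and the vertices of any clique must share a bag in every tree decomposition; so some bag has ≥ 4 vertices and tw(G) ≥ 3. The upper and lower bounds meet at 3, so that is the treewidth.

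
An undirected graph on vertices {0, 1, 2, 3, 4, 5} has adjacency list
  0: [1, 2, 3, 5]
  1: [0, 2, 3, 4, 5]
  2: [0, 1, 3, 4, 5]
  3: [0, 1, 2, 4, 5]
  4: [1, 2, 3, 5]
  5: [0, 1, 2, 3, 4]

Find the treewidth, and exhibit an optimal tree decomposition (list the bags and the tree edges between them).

Treewidth 4.
One optimal decomposition is:
Bags: B1 = {1, 2, 3, 4, 5}  B2 = {0, 1, 2, 3, 5}
Tree: B1–B2

Every bag has size at most 5, so the width is 5 − 1 = 4 and tw(G) ≤ 4. Conversely, {0, 1, 2, 3, 5} is a clique of size 5, and the vertices of any clique must share a bag in every tree decomposition; so some bag has ≥ 5 vertices and tw(G) ≥ 4. Therefore the treewidth is 4.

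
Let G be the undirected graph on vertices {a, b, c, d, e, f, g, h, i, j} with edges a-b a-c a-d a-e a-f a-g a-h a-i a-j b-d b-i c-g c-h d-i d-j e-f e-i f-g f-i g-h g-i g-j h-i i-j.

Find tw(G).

3

A width-3 tree decomposition is:
Bags: B1 = {a, g, i, j}  B2 = {a, g, h, i}  B3 = {a, f, g, i}  B4 = {a, d, i, j}  B5 = {a, e, f, i}  B6 = {a, c, g, h}  B7 = {a, b, d, i}
Tree: B1–B2, B1–B3, B1–B4, B3–B5, B2–B6, B4–B7
Every bag has size at most 4, so the width is 4 − 1 = 3 and tw(G) ≤ 3. For the lower bound, the 4 vertices {a, c, g, h} are pairwise adjacent, and any tree decomposition puts a clique entirely inside one bag — forcing width ≥ 3. The upper and lower bounds meet at 3, so that is the treewidth.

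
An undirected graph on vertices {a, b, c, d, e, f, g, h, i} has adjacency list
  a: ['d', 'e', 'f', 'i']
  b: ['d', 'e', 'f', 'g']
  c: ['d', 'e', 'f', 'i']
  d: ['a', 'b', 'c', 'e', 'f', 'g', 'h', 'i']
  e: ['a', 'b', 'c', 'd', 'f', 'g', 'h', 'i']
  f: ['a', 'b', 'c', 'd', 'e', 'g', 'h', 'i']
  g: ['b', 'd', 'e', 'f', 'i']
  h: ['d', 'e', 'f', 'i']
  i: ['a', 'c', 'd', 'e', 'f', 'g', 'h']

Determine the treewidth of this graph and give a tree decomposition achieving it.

Treewidth 4.
One such decomposition:
Bags: B1 = {d, e, f, g, i}  B2 = {a, d, e, f, i}  B3 = {b, d, e, f, g}  B4 = {c, d, e, f, i}  B5 = {d, e, f, h, i}
Tree: B1–B2, B1–B3, B1–B4, B1–B5

The largest bag has 5 vertices, giving width 4; this decomposition certifies tw(G) ≤ 4. For the lower bound, the 5 vertices {b, d, e, f, g} are pairwise adjacent, and any tree decomposition puts a clique entirely inside one bag — forcing width ≥ 4. Therefore the treewidth is 4.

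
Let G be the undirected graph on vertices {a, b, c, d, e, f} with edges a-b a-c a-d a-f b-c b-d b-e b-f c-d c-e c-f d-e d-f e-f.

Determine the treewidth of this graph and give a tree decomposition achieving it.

Treewidth 4.
One such decomposition:
Bags: B1 = {a, b, c, d, f}  B2 = {b, c, d, e, f}
Tree: B1–B2

Every bag has size at most 5, so the width is 5 − 1 = 4 and tw(G) ≤ 4. On the other hand G contains the 5-clique {b, c, d, e, f}. A clique must lie in a single bag of any decomposition, so no decomposition can have width below 4. Combining the bounds, tw(G) = 4.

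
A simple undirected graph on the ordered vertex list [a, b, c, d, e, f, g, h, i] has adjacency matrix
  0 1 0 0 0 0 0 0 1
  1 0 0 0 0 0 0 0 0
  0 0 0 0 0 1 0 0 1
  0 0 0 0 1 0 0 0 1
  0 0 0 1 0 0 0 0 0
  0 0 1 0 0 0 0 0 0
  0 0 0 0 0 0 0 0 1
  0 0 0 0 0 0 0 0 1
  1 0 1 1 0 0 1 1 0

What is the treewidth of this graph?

A width-1 tree decomposition is:
Bags: B1 = {c, i}  B2 = {h, i}  B3 = {a, i}  B4 = {d, i}  B5 = {c, f}  B6 = {d, e}  B7 = {a, b}  B8 = {g, i}
Tree: B1–B2, B1–B3, B3–B4, B1–B5, B4–B6, B3–B7, B4–B8
Every bag has size at most 2, so the width is 2 − 1 = 1 and tw(G) ≤ 1. Since G has at least one edge (e.g. i–c), it is not an edgeless graph, so tw(G) ≥ 1. Therefore the treewidth is 1.

1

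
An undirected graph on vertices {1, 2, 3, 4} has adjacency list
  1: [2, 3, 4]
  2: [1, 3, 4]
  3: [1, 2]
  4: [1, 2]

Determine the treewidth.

A width-2 tree decomposition is:
Bags: B1 = {1, 2, 4}  B2 = {1, 2, 3}
Tree: B1–B2
Every bag has size at most 3, so the width is 3 − 1 = 2 and tw(G) ≤ 2. Conversely, {1, 2, 3} is a clique of size 3, and the vertices of any clique must share a bag in every tree decomposition; so some bag has ≥ 3 vertices and tw(G) ≥ 2. The upper and lower bounds meet at 2, so that is the treewidth.

2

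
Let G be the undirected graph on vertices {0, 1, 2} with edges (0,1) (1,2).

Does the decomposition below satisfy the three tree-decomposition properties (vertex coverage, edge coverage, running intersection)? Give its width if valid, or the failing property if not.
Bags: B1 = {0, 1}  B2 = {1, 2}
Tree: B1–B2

Yes; width 1.

Vertex coverage: the bags together contain {0, 1, 2}, the full vertex set. Edge coverage: each edge of G has both endpoints in at least one bag. Running intersection: for every vertex, the bags containing it form a connected subtree. All three properties hold, so this is a valid tree decomposition of width max|bag| − 1 = 1, and hence tw(G) ≤ 1.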